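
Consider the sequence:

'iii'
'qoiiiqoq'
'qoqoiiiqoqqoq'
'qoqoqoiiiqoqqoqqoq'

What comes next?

Each term wraps the previous one in qo on the left and qoq on the right.
One more step from qoqoqoiiiqoqqoqqoq gives the answer.

qoqoqoqoiiiqoqqoqqoqqoq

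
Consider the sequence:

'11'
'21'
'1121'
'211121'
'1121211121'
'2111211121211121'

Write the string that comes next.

From term 3 onward, concatenate the second-to-last term with the last: 11·21 = 1121, 21·1121 = 211121, …
The next term joins 1121211121 and 2111211121211121.

11212111212111211121211121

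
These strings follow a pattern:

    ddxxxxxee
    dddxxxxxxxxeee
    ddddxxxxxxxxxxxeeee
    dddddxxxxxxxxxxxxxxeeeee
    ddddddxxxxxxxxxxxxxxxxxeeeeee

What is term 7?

Term n consists of n d's, followed by 3n-1 x's, followed by n e's, where the shown terms are n = 2, 3, 4, 5, 6.
Setting n = 8 gives 8, 23, 8 characters in each block.

ddddddddxxxxxxxxxxxxxxxxxxxxxxxeeeeeeee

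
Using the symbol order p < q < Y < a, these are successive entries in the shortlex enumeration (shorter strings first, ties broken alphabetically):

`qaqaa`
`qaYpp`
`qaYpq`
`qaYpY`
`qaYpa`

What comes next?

qaYqp

Find the rightmost character of qaYpa below a, bump it to the next letter, and reset everything to its right to p.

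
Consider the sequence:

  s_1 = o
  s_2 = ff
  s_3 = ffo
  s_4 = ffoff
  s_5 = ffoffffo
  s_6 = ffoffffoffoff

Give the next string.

Each term (from the third on) is the previous term followed by the one before it: term 3 = ff·o = ffo.
The next term joins ffoffffoffoff and ffoffffo.

ffoffffoffoffffoffffo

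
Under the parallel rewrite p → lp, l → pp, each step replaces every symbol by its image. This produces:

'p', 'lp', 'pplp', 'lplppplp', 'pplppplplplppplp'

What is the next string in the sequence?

lplppplplplppplppplppplplplppplp

Replace each of the 16 characters of pplppplplplppplp in place — lp lp pp lp lp lp pp lp pp lp pp lp lp lp pp lp — and concatenate.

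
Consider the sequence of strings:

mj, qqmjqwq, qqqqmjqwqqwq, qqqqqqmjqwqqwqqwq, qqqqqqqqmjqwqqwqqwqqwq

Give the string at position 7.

qqqqqqqqqqqqmjqwqqwqqwqqwqqwqqwq

Every step adds qq to the front and qwq to the end of the previous string.
From qqqqqqqqmjqwqqwqqwqqwq, 2 further steps: qqqqqqqqmjqwqqwqqwqqwq → qqqqqqqqqqmjqwqqwqqwqqwqqwq → (answer).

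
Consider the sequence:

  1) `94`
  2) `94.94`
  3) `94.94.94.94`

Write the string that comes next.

s(k+1) = s(k)·.·s(k) — each term doubles the last with '.' between the halves.
Doubling 94.94.94.94 with '.' between the halves:

94.94.94.94.94.94.94.94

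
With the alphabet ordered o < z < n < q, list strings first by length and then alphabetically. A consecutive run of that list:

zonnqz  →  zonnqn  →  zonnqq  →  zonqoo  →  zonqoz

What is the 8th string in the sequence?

zonqzo

Continuing the enumeration 3 steps past zonqoz: zonqoz → zonqon → zonqoq → (answer).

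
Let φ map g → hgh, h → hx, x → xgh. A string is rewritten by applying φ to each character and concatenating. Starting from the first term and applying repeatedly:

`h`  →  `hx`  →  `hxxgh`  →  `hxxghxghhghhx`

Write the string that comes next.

hxxghxghhghhxxghhghhxhxhghhxhxxgh

Applying the rule to each of the 13 symbols of hxxghxghhghhx gives the pieces hx xgh xgh hgh hx xgh hgh hx hx hgh hx hx xgh, which concatenate to the answer.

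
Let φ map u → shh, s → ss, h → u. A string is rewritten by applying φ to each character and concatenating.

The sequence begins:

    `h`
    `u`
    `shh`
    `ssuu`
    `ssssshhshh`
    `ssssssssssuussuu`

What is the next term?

ssssssssssssssssssssshhshhssssshhshh

Applying the rule to each of the 16 symbols of ssssssssssuussuu gives the pieces ss ss ss ss ss ss ss ss ss ss shh shh ss ss shh shh, which concatenate to the answer.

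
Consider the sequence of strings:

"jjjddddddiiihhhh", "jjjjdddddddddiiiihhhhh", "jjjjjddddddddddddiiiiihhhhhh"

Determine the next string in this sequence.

jjjjjjdddddddddddddddiiiiiihhhhhhh

The n-th term is n+1 j's then 3n d's then n+1 i's then n+2 h's, where the shown terms are n = 2, 3, 4.
Setting n = 5 gives 6, 15, 6, 7 characters in each block.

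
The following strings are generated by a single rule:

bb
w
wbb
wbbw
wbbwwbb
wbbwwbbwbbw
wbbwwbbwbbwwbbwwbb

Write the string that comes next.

wbbwwbbwbbwwbbwwbbwbbwwbbwbbw

Each term (from the third on) is the previous term followed by the one before it: term 3 = w·bb = wbb.
Continuing: wbbwwbbwbbwwbbwwbb · wbbwwbbwbbw gives term 8.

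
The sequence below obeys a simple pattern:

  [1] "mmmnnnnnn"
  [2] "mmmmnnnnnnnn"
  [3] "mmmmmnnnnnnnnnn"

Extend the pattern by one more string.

mmmmmmnnnnnnnnnnnn

Reading off run lengths: m runs 3, 4, 5; n runs 6, 8, 10 — each is linear in n, where the shown terms are n = 3, 4, 5.
Setting n = 6 gives 6, 12 characters in each block.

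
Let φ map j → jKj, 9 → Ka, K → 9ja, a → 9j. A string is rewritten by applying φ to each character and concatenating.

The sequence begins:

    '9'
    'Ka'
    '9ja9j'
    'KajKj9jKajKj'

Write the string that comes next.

Rewriting each symbol of KajKj9jKajKj: K→9ja, a→9j, j→jKj, K→9ja, j→jKj, 9→Ka, j→jKj, K→9ja, a→9j, j→jKj, K→9ja, j→jKj, which concatenates to 9ja 9j jKj 9ja jKj Ka jKj 9ja 9j jKj 9ja jKj.

9ja9jjKj9jajKjKajKj9ja9jjKj9jajKj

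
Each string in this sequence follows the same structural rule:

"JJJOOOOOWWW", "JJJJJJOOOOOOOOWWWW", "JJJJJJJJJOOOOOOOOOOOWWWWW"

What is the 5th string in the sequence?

JJJJJJJJJJJJJJJOOOOOOOOOOOOOOOOOWWWWWWW

Each string has the form J^{3n} O^{3n+2} W^{n+2} (n = 1, 2, …).
At n = 5 the blocks have lengths 15, 17, 7.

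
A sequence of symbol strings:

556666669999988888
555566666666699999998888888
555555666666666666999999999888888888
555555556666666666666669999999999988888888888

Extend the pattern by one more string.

555555555566666666666666666699999999999998888888888888

The n-th term is 2n 5's then 3n+3 6's then 2n+3 9's then 2n+3 8's (n = 1, 2, …).
At n = 5 the blocks have lengths 10, 18, 13, 13.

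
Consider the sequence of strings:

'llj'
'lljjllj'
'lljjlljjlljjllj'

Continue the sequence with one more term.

lljjlljjlljjlljjlljjlljjlljjllj

Every step duplicates the string with 'j' between the halves.
So the next term is two copies of lljjlljjlljjllj with 'j' between the halves.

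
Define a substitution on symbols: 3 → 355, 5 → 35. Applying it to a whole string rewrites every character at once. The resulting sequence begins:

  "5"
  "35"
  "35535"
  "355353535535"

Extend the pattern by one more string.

35535353553535535355353535535

Apply φ to 355353535535 symbol by symbol: 3→355, 5→35, 5→35, 3→355, 5→35, 3→355, 5→35, 3→355, 5→35, 5→35, 3→355, 5→35; joined: 355 35 35 355 35 355 35 355 35 35 355 35.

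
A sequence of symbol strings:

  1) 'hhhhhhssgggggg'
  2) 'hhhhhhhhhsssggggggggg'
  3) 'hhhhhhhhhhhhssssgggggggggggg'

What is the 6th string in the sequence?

hhhhhhhhhhhhhhhhhhhhhsssssssggggggggggggggggggggg

Term n consists of 3n h's, followed by n s's, followed by 3n g's, where the shown terms are n = 2, 3, 4.
For term 6, n = 7, so the run lengths are 21, 7, 21.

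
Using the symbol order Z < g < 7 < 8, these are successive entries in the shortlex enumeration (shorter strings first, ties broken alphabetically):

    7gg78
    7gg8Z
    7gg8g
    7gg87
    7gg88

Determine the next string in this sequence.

The successor of 7gg88 increments the rightmost position that isn't already 8 and resets every position after it to Z.

7g7ZZ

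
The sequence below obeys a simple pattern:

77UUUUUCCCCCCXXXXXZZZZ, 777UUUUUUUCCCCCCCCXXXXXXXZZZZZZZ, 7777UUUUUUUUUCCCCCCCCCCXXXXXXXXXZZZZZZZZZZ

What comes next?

Term n consists of n 7's, followed by 2n+1 U's, followed by 2n+2 C's, followed by 2n+1 X's, followed by 3n-2 Z's, where the shown terms are n = 2, 3, 4.
At n = 5 the blocks have lengths 5, 11, 12, 11, 13.

77777UUUUUUUUUUUCCCCCCCCCCCCXXXXXXXXXXXZZZZZZZZZZZZZ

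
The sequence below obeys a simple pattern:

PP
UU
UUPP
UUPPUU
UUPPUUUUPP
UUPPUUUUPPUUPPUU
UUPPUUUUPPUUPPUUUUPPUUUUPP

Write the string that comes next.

UUPPUUUUPPUUPPUUUUPPUUUUPPUUPPUUUUPPUUPPUU

Each term (from the third on) is the previous term followed by the one before it: term 3 = UU·PP = UUPP.
So term 8 is UUPPUUUUPPUUPPUUUUPPUUUUPP·UUPPUUUUPPUUPPUU.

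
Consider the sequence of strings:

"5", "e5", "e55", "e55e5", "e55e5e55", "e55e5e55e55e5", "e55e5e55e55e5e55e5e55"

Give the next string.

This is a Fibonacci-style word recurrence s(k) = s(k−1)·s(k−2): e.g. e5·5 = e55.
Continuing: e55e5e55e55e5e55e5e55 · e55e5e55e55e5 gives term 8.

e55e5e55e55e5e55e5e55e55e5e55e55e5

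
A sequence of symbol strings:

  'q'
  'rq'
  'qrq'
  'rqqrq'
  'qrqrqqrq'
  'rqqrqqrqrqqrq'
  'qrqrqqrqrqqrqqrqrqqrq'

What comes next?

Each term (from the third on) is the two preceding terms concatenated in order: term 3 = q·rq = qrq.
Continuing: rqqrqqrqrqqrq · qrqrqqrqrqqrqqrqrqqrq gives term 8.

rqqrqqrqrqqrqqrqrqqrqrqqrqqrqrqqrq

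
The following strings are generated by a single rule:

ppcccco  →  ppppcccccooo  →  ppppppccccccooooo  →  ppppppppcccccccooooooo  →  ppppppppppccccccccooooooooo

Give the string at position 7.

ppppppppppppppccccccccccooooooooooooo

Term n consists of 2n p's, followed by n+3 c's, followed by 2n-1 o's (n = 1, 2, …).
For term 7, n = 7, so the run lengths are 14, 10, 13.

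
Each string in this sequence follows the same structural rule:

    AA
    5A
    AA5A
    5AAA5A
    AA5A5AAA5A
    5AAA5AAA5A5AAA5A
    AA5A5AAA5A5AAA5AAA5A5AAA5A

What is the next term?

5AAA5AAA5A5AAA5AAA5A5AAA5A5AAA5AAA5A5AAA5A

From term 3 onward, concatenate the second-to-last term with the last: AA·5A = AA5A, 5A·AA5A = 5AAA5A, …
The next term joins 5AAA5AAA5A5AAA5A and AA5A5AAA5A5AAA5AAA5A5AAA5A.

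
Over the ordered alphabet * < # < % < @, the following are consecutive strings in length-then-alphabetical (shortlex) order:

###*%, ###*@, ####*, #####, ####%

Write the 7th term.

###%*

Stepping forward 2 times from ####%: ####% → ####@, then the target.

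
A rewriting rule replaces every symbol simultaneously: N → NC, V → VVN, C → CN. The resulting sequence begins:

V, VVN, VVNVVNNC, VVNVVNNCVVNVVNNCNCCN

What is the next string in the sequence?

φ(VVNVVNNCVVNVVNNCNCCN) expands symbol-by-symbol to VVN VVN NC VVN VVN NC NC CN VVN VVN NC VVN VVN NC NC CN NC CN CN NC; joining the 20 pieces gives the next term.

VVNVVNNCVVNVVNNCNCCNVVNVVNNCVVNVVNNCNCCNNCCNCNNC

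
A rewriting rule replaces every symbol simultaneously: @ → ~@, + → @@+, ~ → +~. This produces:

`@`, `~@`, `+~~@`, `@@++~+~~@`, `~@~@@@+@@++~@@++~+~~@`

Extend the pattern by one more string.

+~~@+~~@~@~@@@+~@~@@@+@@++~~@~@@@+@@++~@@++~+~~@

φ(~@~@@@+@@++~@@++~+~~@) expands symbol-by-symbol to +~ ~@ +~ ~@ ~@ ~@ @@+ ~@ ~@ @@+ @@+ +~ ~@ ~@ @@+ @@+ +~ @@+ +~ +~ ~@; joining the 21 pieces gives the next term.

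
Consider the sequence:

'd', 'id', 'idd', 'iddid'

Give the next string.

iddididd

This is a Fibonacci-style word recurrence s(k) = s(k−1)·s(k−2): e.g. id·d = idd.
Continuing: iddid · idd gives term 5.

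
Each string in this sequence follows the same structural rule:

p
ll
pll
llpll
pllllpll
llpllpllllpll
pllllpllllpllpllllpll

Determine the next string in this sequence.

Each term (from the third on) is the two preceding terms concatenated in order: term 3 = p·ll = pll.
So term 8 is llpllpllllpll·pllllpllllpllpllllpll.

llpllpllllpllpllllpllllpllpllllpll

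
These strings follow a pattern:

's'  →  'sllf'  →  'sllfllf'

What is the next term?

Every step adds llf to the end: s(k+1) = s(k)·llf.
So the next term is sllfllf·llf.

sllfllfllf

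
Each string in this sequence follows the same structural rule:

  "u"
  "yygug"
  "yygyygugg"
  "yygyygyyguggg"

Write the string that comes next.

yygyygyygyygugggg

s(k+1) = yyg·s(k)·g, so each term gains yyg as a prefix and g as a suffix.
So the next term is yyg·yygyygyyguggg·g.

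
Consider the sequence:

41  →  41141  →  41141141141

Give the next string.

Each string is two copies of the previous one joined by '1'.
Doubling 41141141141 with '1' between the halves:

41141141141141141141141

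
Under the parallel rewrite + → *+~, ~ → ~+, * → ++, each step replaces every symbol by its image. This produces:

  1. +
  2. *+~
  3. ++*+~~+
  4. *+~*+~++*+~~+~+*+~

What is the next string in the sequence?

++*+~~+++*+~~+*+~*+~++*+~~+~+*+~~+*+~++*+~~+

Replace each of the 18 characters of *+~*+~++*+~~+~+*+~ in place — ++ *+~ ~+ ++ *+~ ~+ *+~ *+~ ++ *+~ ~+ ~+ *+~ ~+ *+~ ++ *+~ ~+ — and concatenate.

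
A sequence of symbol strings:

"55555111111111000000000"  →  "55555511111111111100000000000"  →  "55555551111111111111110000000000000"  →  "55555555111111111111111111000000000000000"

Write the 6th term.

Reading off run lengths: 5 runs 5, 6, 7, 8; 1 runs 9, 12, 15, 18; 0 runs 9, 11, 13, 15 — each is linear in n, where the shown terms are n = 3, 4, 5, 6.
At n = 8 the blocks have lengths 10, 24, 19.

55555555551111111111111111111111110000000000000000000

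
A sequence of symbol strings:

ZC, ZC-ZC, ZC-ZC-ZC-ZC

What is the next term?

s(k+1) = s(k)·-·s(k) — each term doubles the last with '-' between the halves.
One more doubling of ZC-ZC-ZC-ZC gives the answer.

ZC-ZC-ZC-ZC-ZC-ZC-ZC-ZC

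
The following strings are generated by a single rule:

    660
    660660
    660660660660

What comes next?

Every step duplicates the string.
Doubling 660660660660:

660660660660660660660660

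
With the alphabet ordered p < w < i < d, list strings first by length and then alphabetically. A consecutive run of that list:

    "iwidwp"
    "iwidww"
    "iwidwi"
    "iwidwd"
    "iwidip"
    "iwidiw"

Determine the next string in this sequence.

iwidii

Find the rightmost character of iwidiw below d, bump it to the next letter, and reset everything to its right to p.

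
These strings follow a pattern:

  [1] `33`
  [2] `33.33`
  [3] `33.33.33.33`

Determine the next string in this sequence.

s(k+1) = s(k)·.·s(k) — each term doubles the last with '.' between the halves.
Doubling 33.33.33.33 with '.' between the halves:

33.33.33.33.33.33.33.33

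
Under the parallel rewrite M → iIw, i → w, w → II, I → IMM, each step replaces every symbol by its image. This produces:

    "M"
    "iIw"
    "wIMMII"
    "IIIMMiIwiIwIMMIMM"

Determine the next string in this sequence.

Applying the rule to each of the 17 symbols of IIIMMiIwiIwIMMIMM gives the pieces IMM IMM IMM iIw iIw w IMM II w IMM II IMM iIw iIw IMM iIw iIw, which concatenate to the answer.

IMMIMMIMMiIwiIwwIMMIIwIMMIIIMMiIwiIwIMMiIwiIw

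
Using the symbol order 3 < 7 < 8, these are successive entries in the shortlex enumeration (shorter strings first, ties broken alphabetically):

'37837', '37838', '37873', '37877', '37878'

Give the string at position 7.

Advancing 2 positions from 37878 through 37878 → 37883 reaches term 7.

37887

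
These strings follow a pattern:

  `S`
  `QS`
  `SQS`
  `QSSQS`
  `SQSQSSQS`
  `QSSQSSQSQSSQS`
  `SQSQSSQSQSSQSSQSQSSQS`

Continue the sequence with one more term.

From term 3 onward, concatenate the second-to-last term with the last: S·QS = SQS, QS·SQS = QSSQS, …
The next term joins QSSQSSQSQSSQS and SQSQSSQSQSSQSSQSQSSQS.

QSSQSSQSQSSQSSQSQSSQSQSSQSSQSQSSQS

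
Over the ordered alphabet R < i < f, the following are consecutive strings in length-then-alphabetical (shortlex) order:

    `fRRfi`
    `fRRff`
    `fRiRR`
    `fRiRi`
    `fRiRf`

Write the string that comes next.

Find the rightmost character of fRiRf below f, bump it to the next letter, and reset everything to its right to R.

fRiiR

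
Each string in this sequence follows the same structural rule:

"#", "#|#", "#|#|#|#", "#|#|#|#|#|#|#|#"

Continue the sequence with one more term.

#|#|#|#|#|#|#|#|#|#|#|#|#|#|#|#

Each string is two copies of the previous one joined by '|'.
So the next term is two copies of #|#|#|#|#|#|#|# with '|' between the halves.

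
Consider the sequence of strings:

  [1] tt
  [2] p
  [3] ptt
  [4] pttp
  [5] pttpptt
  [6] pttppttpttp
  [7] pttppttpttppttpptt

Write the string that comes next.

pttppttpttppttppttpttppttpttp

Each term (from the third on) is the previous term followed by the one before it: term 3 = p·tt = ptt.
Continuing: pttppttpttppttpptt · pttppttpttp gives term 8.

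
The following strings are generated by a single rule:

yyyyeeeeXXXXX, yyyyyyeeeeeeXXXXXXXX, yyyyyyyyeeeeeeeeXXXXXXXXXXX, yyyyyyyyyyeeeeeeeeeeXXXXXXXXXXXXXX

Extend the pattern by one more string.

Each string has the form y^{2n} e^{2n} X^{3n-1}, where the shown terms are n = 2, 3, 4, 5.
At n = 6 the blocks have lengths 12, 12, 17.

yyyyyyyyyyyyeeeeeeeeeeeeXXXXXXXXXXXXXXXXX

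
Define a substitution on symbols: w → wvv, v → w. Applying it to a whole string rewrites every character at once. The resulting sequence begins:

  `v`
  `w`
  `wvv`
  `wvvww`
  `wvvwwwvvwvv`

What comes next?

Rewriting each symbol of wvvwwwvvwvv: w→wvv, v→w, v→w, w→wvv, w→wvv, w→wvv, v→w, v→w, w→wvv, v→w, v→w, which concatenates to wvv w w wvv wvv wvv w w wvv w w.

wvvwwwvvwvvwvvwwwvvww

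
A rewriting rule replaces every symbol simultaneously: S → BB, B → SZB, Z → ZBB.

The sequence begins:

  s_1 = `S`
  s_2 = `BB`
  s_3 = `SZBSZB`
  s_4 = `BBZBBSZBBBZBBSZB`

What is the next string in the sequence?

SZBSZBZBBSZBSZBBBZBBSZBSZBSZBZBBSZBSZBBBZBBSZB

Replace each of the 16 characters of BBZBBSZBBBZBBSZB in place — SZB SZB ZBB SZB SZB BB ZBB SZB SZB SZB ZBB SZB SZB BB ZBB SZB — and concatenate.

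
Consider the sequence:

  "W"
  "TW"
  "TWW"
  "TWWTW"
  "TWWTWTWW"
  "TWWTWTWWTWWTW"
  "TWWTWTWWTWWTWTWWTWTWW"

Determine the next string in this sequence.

TWWTWTWWTWWTWTWWTWTWWTWWTWTWWTWWTW

From term 3 onward, concatenate the last term with the second-to-last: TW·W = TWW, TWW·TW = TWWTW, …
The next term joins TWWTWTWWTWWTWTWWTWTWW and TWWTWTWWTWWTW.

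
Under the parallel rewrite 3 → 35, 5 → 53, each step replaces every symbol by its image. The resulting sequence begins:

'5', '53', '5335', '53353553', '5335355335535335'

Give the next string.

53353553355353353553533553353553

φ(5335355335535335) expands symbol-by-symbol to 53 35 35 53 35 53 53 35 35 53 53 35 53 35 35 53; joining the 16 pieces gives the next term.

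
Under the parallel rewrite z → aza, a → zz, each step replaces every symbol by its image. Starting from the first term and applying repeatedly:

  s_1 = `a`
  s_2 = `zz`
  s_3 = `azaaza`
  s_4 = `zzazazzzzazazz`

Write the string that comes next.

φ(zzazazzzzazazz) expands symbol-by-symbol to aza aza zz aza zz aza aza aza aza zz aza zz aza aza; joining the 14 pieces gives the next term.

azaazazzazazzazaazaazaazazzazazzazaaza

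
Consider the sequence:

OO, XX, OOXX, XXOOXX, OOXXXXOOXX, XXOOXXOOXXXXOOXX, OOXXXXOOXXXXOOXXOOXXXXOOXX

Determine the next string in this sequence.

XXOOXXOOXXXXOOXXOOXXXXOOXXXXOOXXOOXXXXOOXX

This is a Fibonacci-style word recurrence s(k) = s(k−2)·s(k−1): e.g. OO·XX = OOXX.
Continuing: XXOOXXOOXXXXOOXX · OOXXXXOOXXXXOOXXOOXXXXOOXX gives term 8.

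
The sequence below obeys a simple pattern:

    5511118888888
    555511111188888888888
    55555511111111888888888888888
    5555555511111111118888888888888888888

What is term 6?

55555555555511111111111111888888888888888888888888888

Term n consists of 2n-2 5's, followed by 2n 1's, followed by 4n-1 8's, where the shown terms are n = 2, 3, 4, 5.
For term 6, n = 7, so the run lengths are 12, 14, 27.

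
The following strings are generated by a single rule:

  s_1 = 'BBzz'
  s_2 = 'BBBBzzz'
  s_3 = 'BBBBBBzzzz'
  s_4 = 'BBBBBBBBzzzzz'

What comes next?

BBBBBBBBBBzzzzzz

Each string has the form B^{2n} z^{n+1} (n = 1, 2, …).
For the next term, n = 5, so the run lengths are 10, 6.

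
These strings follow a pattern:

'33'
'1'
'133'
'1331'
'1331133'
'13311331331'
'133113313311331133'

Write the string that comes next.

13311331331133113313311331331

From term 3 onward, concatenate the last term with the second-to-last: 1·33 = 133, 133·1 = 1331, …
So term 8 is 133113313311331133·13311331331.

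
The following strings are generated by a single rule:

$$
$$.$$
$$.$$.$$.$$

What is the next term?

Every step duplicates the string with '.' between the halves.
Doubling $$.$$.$$.$$ with '.' between the halves:

$$.$$.$$.$$.$$.$$.$$.$$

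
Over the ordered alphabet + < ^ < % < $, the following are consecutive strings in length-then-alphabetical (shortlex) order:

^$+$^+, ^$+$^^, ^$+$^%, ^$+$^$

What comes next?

^$+$%+

Treat ^$+$^$ as a base-4 numeral over the given alphabet and add one, carrying through any trailing $'s.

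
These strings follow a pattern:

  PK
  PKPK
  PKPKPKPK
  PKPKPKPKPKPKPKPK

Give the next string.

PKPKPKPKPKPKPKPKPKPKPKPKPKPKPKPK

s(k+1) = s(k)·s(k) — each term doubles the last.
So the next term is two copies of PKPKPKPKPKPKPKPK.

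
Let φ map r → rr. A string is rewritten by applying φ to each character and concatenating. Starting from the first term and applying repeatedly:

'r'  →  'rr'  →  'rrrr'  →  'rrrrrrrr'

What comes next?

rrrrrrrrrrrrrrrr

Apply φ to rrrrrrrr symbol by symbol: r→rr, r→rr, r→rr, r→rr, r→rr, r→rr, r→rr, r→rr; joined: rr rr rr rr rr rr rr rr.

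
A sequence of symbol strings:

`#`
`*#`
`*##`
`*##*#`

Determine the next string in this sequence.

Each term (from the third on) is the previous term followed by the one before it: term 3 = *#·# = *##.
The next term joins *##*# and *##.

*##*#*##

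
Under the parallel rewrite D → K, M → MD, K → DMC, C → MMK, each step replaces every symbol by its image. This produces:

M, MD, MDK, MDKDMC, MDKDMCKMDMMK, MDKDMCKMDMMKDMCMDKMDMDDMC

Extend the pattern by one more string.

MDKDMCKMDMMKDMCMDKMDMDDMCKMDMMKMDKDMCMDKMDKKMDMMK

Replace each of the 25 characters of MDKDMCKMDMMKDMCMDKMDMDDMC in place — MD K DMC K MD MMK DMC MD K MD MD DMC K MD MMK MD K DMC MD K MD K K MD MMK — and concatenate.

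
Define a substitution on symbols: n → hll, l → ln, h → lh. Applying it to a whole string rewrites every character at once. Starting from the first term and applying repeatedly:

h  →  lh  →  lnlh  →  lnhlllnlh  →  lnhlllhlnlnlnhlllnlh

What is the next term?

Rewriting the 20 symbols of lnhlllhlnlnlnhlllnlh one by one yields ln hll lh ln ln ln lh ln hll ln hll ln hll lh ln ln ln hll ln lh; concatenated:

lnhlllhlnlnlnlhlnhlllnhlllnhlllhlnlnlnhlllnlh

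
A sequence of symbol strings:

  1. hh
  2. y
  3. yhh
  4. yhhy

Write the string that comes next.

yhhyyhh

This is a Fibonacci-style word recurrence s(k) = s(k−1)·s(k−2): e.g. y·hh = yhh.
Continuing: yhhy · yhh gives term 5.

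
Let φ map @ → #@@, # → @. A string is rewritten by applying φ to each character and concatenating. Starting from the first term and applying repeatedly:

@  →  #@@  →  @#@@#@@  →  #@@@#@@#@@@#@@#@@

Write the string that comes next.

@#@@#@@#@@@#@@#@@@#@@#@@#@@@#@@#@@@#@@#@@

φ(#@@@#@@#@@@#@@#@@) expands symbol-by-symbol to @ #@@ #@@ #@@ @ #@@ #@@ @ #@@ #@@ #@@ @ #@@ #@@ @ #@@ #@@; joining the 17 pieces gives the next term.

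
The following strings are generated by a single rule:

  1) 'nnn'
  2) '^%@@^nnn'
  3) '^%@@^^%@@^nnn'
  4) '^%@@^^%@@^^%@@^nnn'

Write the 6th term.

Every step adds ^%@@^ at the front: s(k+1) = ^%@@^·s(k).
From ^%@@^^%@@^^%@@^nnn, 2 further steps: ^%@@^^%@@^^%@@^nnn → ^%@@^^%@@^^%@@^^%@@^nnn → (answer).

^%@@^^%@@^^%@@^^%@@^^%@@^nnn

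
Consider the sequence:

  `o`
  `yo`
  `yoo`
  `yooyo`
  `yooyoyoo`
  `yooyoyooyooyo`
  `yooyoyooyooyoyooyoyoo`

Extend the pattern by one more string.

yooyoyooyooyoyooyoyooyooyoyooyooyo

This is a Fibonacci-style word recurrence s(k) = s(k−1)·s(k−2): e.g. yo·o = yoo.
Continuing: yooyoyooyooyoyooyoyoo · yooyoyooyooyo gives term 8.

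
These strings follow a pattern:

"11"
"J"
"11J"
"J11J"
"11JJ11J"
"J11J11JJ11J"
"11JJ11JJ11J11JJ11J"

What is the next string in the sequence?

J11J11JJ11J11JJ11JJ11J11JJ11J

From term 3 onward, concatenate the second-to-last term with the last: 11·J = 11J, J·11J = J11J, …
So term 8 is J11J11JJ11J·11JJ11JJ11J11JJ11J.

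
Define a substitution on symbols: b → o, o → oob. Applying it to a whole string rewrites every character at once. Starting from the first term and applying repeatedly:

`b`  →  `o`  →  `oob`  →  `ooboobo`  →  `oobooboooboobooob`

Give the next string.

Rewriting the 17 symbols of oobooboooboobooob one by one yields oob oob o oob oob o oob oob oob o oob oob o oob oob oob o; concatenated:

ooboobooobooboooboobooboooboobooobooboobo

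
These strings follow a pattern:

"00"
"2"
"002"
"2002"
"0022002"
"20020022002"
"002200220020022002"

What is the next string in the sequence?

This is a Fibonacci-style word recurrence s(k) = s(k−2)·s(k−1): e.g. 00·2 = 002.
The next term joins 20020022002 and 002200220020022002.

20020022002002200220020022002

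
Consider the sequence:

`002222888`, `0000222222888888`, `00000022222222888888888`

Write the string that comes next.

Reading off run lengths: 0 runs 2, 4, 6; 2 runs 4, 6, 8; 8 runs 3, 6, 9 — each is linear in n (n = 1, 2, …).
For the next term, n = 4, so the run lengths are 8, 10, 12.

000000002222222222888888888888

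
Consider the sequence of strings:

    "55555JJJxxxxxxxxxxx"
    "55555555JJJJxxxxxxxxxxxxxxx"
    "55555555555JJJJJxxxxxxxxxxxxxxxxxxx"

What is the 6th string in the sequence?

55555555555555555555JJJJJJJJxxxxxxxxxxxxxxxxxxxxxxxxxxxxxxx

Reading off run lengths: 5 runs 5, 8, 11; J runs 3, 4, 5; x runs 11, 15, 19 — each is linear in n, where the shown terms are n = 2, 3, 4.
Setting n = 7 gives 20, 8, 31 characters in each block.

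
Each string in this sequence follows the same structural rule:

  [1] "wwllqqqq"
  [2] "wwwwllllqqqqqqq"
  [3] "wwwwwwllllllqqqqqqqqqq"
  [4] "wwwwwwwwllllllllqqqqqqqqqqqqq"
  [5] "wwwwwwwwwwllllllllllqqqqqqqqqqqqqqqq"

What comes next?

wwwwwwwwwwwwllllllllllllqqqqqqqqqqqqqqqqqqq

Term n consists of 2n-2 w's, followed by 2n-2 l's, followed by 3n-2 q's, where the shown terms are n = 2, 3, 4, 5, 6.
Setting n = 7 gives 12, 12, 19 characters in each block.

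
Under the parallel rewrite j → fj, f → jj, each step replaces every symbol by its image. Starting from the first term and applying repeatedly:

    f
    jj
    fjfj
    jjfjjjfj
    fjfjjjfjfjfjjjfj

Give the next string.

jjfjjjfjfjfjjjfjjjfjjjfjfjfjjjfj

φ(fjfjjjfjfjfjjjfj) expands symbol-by-symbol to jj fj jj fj fj fj jj fj jj fj jj fj fj fj jj fj; joining the 16 pieces gives the next term.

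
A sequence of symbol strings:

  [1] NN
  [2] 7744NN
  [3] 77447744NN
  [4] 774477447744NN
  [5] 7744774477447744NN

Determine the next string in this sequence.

The strings grow by a fixed prefix 7744 each time.
Applying this once more to 7744774477447744NN:

77447744774477447744NN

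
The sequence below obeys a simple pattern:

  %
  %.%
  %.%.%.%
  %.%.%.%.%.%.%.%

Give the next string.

%.%.%.%.%.%.%.%.%.%.%.%.%.%.%.%

s(k+1) = s(k)·.·s(k) — each term doubles the last with '.' between the halves.
One more doubling of %.%.%.%.%.%.%.% gives the answer.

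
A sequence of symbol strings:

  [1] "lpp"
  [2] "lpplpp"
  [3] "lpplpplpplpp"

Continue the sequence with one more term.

Each string is two copies of the previous one concatenated.
Doubling lpplpplpplpp:

lpplpplpplpplpplpplpplpp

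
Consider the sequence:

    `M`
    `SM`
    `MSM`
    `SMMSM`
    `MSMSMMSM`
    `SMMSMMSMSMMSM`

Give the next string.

MSMSMMSMSMMSMMSMSMMSM

Each term (from the third on) is the two preceding terms concatenated in order: term 3 = M·SM = MSM.
Continuing: MSMSMMSM · SMMSMMSMSMMSM gives term 7.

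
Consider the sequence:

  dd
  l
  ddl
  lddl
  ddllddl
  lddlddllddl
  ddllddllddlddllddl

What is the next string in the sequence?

This is a Fibonacci-style word recurrence s(k) = s(k−2)·s(k−1): e.g. dd·l = ddl.
Continuing: lddlddllddl · ddllddllddlddllddl gives term 8.

lddlddllddlddllddllddlddllddl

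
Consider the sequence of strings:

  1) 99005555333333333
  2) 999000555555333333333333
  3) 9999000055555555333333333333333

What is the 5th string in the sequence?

Each string has the form 9^{n} 0^{n} 5^{2n} 3^{3n+3}, where the shown terms are n = 2, 3, 4.
Setting n = 6 gives 6, 6, 12, 21 characters in each block.

999999000000555555555555333333333333333333333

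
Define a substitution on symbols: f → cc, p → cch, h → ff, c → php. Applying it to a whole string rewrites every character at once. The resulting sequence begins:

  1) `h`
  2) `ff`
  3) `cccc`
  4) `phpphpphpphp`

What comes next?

cchffcchcchffcchcchffcchcchffcch

Rewriting each symbol of phpphpphpphp: p→cch, h→ff, p→cch, p→cch, h→ff, p→cch, p→cch, h→ff, p→cch, p→cch, h→ff, p→cch, which concatenates to cch ff cch cch ff cch cch ff cch cch ff cch.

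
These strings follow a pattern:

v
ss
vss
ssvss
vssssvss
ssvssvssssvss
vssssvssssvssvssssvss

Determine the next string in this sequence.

Each term (from the third on) is the two preceding terms concatenated in order: term 3 = v·ss = vss.
Continuing: ssvssvssssvss · vssssvssssvssvssssvss gives term 8.

ssvssvssssvssvssssvssssvssvssssvss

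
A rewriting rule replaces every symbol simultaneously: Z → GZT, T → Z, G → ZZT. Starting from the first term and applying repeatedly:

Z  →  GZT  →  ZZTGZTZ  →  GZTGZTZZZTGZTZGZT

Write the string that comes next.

ZZTGZTZZZTGZTZGZTGZTGZTZZZTGZTZGZTZZTGZTZ

Applying the rule to each of the 17 symbols of GZTGZTZZZTGZTZGZT gives the pieces ZZT GZT Z ZZT GZT Z GZT GZT GZT Z ZZT GZT Z GZT ZZT GZT Z, which concatenate to the answer.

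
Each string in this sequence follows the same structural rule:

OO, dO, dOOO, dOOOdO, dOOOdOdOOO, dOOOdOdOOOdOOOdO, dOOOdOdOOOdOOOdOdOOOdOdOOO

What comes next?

Each term (from the third on) is the previous term followed by the one before it: term 3 = dO·OO = dOOO.
So term 8 is dOOOdOdOOOdOOOdOdOOOdOdOOO·dOOOdOdOOOdOOOdO.

dOOOdOdOOOdOOOdOdOOOdOdOOOdOOOdOdOOOdOOOdO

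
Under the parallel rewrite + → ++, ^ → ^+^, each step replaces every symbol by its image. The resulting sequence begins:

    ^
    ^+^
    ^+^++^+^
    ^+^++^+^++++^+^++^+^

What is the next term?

Applying the rule to each of the 20 symbols of ^+^++^+^++++^+^++^+^ gives the pieces ^+^ ++ ^+^ ++ ++ ^+^ ++ ^+^ ++ ++ ++ ++ ^+^ ++ ^+^ ++ ++ ^+^ ++ ^+^, which concatenate to the answer.

^+^++^+^++++^+^++^+^++++++++^+^++^+^++++^+^++^+^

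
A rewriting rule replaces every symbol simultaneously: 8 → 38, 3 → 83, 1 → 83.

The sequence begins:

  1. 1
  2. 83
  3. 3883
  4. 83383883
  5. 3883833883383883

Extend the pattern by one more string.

φ(3883833883383883) expands symbol-by-symbol to 83 38 38 83 38 83 83 38 38 83 83 38 83 38 38 83; joining the 16 pieces gives the next term.

83383883388383383883833883383883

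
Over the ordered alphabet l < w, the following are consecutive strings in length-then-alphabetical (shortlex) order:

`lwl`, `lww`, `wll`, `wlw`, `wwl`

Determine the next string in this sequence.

www

Treat wwl as a base-2 numeral over the given alphabet and add one, carrying through any trailing w's.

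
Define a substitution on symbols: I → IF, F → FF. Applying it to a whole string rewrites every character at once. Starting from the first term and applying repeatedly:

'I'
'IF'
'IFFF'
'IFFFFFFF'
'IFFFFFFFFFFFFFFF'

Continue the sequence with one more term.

Applying the rule to each of the 16 symbols of IFFFFFFFFFFFFFFF gives the pieces IF FF FF FF FF FF FF FF FF FF FF FF FF FF FF FF, which concatenate to the answer.

IFFFFFFFFFFFFFFFFFFFFFFFFFFFFFFF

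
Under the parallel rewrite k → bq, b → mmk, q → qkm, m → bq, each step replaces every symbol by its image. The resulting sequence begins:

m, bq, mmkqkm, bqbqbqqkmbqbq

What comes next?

mmkqkmmmkqkmmmkqkmqkmbqbqmmkqkmmmkqkm

Replace each of the 13 characters of bqbqbqqkmbqbq in place — mmk qkm mmk qkm mmk qkm qkm bq bq mmk qkm mmk qkm — and concatenate.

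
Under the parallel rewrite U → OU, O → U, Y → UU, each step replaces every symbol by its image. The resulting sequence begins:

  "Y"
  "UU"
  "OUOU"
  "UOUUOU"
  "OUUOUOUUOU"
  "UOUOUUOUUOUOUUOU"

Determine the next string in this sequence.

OUUOUUOUOUUOUOUUOUUOUOUUOU

φ(UOUOUUOUUOUOUUOU) expands symbol-by-symbol to OU U OU U OU OU U OU OU U OU U OU OU U OU; joining the 16 pieces gives the next term.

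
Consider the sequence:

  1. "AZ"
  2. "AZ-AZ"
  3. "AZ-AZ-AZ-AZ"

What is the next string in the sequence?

Every step duplicates the string with '-' between the halves.
Doubling AZ-AZ-AZ-AZ with '-' between the halves:

AZ-AZ-AZ-AZ-AZ-AZ-AZ-AZ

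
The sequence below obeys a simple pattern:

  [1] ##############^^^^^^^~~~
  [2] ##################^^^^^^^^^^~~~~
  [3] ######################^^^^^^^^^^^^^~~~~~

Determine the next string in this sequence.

##########################^^^^^^^^^^^^^^^^~~~~~~

Term n consists of 4n+2 #'s, followed by 3n-2 ^'s, followed by n ~'s, where the shown terms are n = 3, 4, 5.
Setting n = 6 gives 26, 16, 6 characters in each block.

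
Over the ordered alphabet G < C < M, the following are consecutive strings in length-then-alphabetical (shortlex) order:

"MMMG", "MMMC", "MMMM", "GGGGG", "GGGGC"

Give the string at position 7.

Advancing 2 positions from GGGGC through GGGGC → GGGGM reaches term 7.

GGGCG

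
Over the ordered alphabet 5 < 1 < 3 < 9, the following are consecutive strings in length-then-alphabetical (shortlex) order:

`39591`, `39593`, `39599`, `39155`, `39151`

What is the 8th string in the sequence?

39115

Stepping forward 3 times from 39151: 39151 → 39153 → 39159, then the target.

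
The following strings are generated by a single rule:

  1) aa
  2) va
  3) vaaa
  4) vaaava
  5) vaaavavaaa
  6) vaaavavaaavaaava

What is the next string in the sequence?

vaaavavaaavaaavavaaavavaaa

Each term (from the third on) is the previous term followed by the one before it: term 3 = va·aa = vaaa.
So term 7 is vaaavavaaavaaava·vaaavavaaa.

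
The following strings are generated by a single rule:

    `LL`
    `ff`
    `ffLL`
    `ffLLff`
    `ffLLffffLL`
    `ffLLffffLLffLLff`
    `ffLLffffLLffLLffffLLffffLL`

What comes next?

ffLLffffLLffLLffffLLffffLLffLLffffLLffLLff

From term 3 onward, concatenate the last term with the second-to-last: ff·LL = ffLL, ffLL·ff = ffLLff, …
So term 8 is ffLLffffLLffLLffffLLffffLL·ffLLffffLLffLLff.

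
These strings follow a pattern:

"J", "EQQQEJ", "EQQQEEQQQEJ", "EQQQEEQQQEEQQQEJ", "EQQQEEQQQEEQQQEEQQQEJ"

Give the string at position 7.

Every step adds EQQQE at the front: s(k+1) = EQQQE·s(k).
From EQQQEEQQQEEQQQEEQQQEJ, 2 further steps: EQQQEEQQQEEQQQEEQQQEJ → EQQQEEQQQEEQQQEEQQQEEQQQEJ → (answer).

EQQQEEQQQEEQQQEEQQQEEQQQEEQQQEJ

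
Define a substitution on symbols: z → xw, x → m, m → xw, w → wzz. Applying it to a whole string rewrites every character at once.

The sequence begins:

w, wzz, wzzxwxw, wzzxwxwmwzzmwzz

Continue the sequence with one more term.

φ(wzzxwxwmwzzmwzz) expands symbol-by-symbol to wzz xw xw m wzz m wzz xw wzz xw xw xw wzz xw xw; joining the 15 pieces gives the next term.

wzzxwxwmwzzmwzzxwwzzxwxwxwwzzxwxw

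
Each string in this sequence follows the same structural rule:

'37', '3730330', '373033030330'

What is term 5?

3730330303303033030330

Each term is the previous one with 30330 appended.
From 373033030330, 2 further steps: 373033030330 → 37303303033030330 → (answer).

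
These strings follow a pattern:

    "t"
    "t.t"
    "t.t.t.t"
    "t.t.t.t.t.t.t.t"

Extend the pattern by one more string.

s(k+1) = s(k)·.·s(k) — each term doubles the last with '.' between the halves.
Doubling t.t.t.t.t.t.t.t with '.' between the halves:

t.t.t.t.t.t.t.t.t.t.t.t.t.t.t.t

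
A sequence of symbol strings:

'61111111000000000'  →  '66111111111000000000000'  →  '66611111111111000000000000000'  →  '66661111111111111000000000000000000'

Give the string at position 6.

66666611111111111111111000000000000000000000000

The n-th term is n-2 6's then 2n+1 1's then 3n 0's, where the shown terms are n = 3, 4, 5, 6.
Setting n = 8 gives 6, 17, 24 characters in each block.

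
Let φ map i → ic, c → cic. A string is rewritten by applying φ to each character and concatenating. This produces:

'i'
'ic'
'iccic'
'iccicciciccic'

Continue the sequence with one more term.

Rewriting the 13 symbols of iccicciciccic one by one yields ic cic cic ic cic cic ic cic ic cic cic ic cic; concatenated:

icciccicicciccicicciciccicciciccic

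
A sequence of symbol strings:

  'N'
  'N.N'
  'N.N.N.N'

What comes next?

s(k+1) = s(k)·.·s(k) — each term doubles the last with '.' between the halves.
So the next term is two copies of N.N.N.N with '.' between the halves.

N.N.N.N.N.N.N.N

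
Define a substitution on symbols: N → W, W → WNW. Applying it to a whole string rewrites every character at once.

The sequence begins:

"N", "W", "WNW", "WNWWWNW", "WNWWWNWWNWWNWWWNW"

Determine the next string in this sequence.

Rewriting the 17 symbols of WNWWWNWWNWWNWWWNW one by one yields WNW W WNW WNW WNW W WNW WNW W WNW WNW W WNW WNW WNW W WNW; concatenated:

WNWWWNWWNWWNWWWNWWNWWWNWWNWWWNWWNWWNWWWNW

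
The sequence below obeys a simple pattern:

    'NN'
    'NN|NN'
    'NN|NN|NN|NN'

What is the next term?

NN|NN|NN|NN|NN|NN|NN|NN

s(k+1) = s(k)·|·s(k) — each term doubles the last with '|' between the halves.
One more doubling of NN|NN|NN|NN gives the answer.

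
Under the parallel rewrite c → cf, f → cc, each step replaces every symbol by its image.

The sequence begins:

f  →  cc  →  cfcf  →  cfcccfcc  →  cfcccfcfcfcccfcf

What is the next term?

Applying the rule to each of the 16 symbols of cfcccfcfcfcccfcf gives the pieces cf cc cf cf cf cc cf cc cf cc cf cf cf cc cf cc, which concatenate to the answer.

cfcccfcfcfcccfcccfcccfcfcfcccfcc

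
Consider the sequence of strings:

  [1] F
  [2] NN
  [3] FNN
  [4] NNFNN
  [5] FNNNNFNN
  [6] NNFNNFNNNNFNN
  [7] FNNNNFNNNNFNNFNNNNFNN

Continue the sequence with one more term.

Each term (from the third on) is the two preceding terms concatenated in order: term 3 = F·NN = FNN.
The next term joins NNFNNFNNNNFNN and FNNNNFNNNNFNNFNNNNFNN.

NNFNNFNNNNFNNFNNNNFNNNNFNNFNNNNFNN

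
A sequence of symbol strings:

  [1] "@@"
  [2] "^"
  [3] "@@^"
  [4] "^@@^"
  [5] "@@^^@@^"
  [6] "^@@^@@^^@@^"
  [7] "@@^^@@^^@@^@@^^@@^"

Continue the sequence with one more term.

This is a Fibonacci-style word recurrence s(k) = s(k−2)·s(k−1): e.g. @@·^ = @@^.
The next term joins ^@@^@@^^@@^ and @@^^@@^^@@^@@^^@@^.

^@@^@@^^@@^@@^^@@^^@@^@@^^@@^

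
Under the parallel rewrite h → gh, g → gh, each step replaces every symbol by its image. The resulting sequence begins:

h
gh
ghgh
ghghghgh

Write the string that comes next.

Expanding ghghghgh: g→gh, h→gh, g→gh, h→gh, g→gh, h→gh, g→gh, h→gh. Concatenated: gh gh gh gh gh gh gh gh.

ghghghghghghghgh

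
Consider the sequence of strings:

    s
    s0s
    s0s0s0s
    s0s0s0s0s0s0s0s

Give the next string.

s0s0s0s0s0s0s0s0s0s0s0s0s0s0s0s

Every step duplicates the string with '0' between the halves.
So the next term is two copies of s0s0s0s0s0s0s0s with '0' between the halves.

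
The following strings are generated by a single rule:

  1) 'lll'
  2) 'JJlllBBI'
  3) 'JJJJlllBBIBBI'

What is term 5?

JJJJJJJJlllBBIBBIBBIBBI

s(k+1) = JJ·s(k)·BBI, so each term gains JJ as a prefix and BBI as a suffix.
From JJJJlllBBIBBI, 2 further steps: JJJJlllBBIBBI → JJJJJJlllBBIBBIBBI → (answer).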